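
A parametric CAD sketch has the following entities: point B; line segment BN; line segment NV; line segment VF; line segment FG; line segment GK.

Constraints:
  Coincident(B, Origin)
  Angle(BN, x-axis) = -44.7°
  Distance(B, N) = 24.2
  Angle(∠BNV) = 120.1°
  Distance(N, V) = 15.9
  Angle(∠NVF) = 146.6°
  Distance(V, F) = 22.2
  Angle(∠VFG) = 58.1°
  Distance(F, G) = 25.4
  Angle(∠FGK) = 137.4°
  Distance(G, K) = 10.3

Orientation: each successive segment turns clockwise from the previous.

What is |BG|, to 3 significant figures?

23.6

B is at the origin; BN runs at -44.7° with length 24.2, so N = (17.2, -17.0). ∠BNV = 120.1° gives NV at -105° from the x-axis; with |NV| = 15.9, V = (13.2, -32.4). ∠NVF = 146.6° gives VF at -138° from the x-axis; with |VF| = 22.2, F = (-3.30, -47.3). ∠VFG = 58.1° gives FG at 100° from the x-axis; with |FG| = 25.4, G = (-7.76, -22.3). Then |BG| = |G − B| = 23.6.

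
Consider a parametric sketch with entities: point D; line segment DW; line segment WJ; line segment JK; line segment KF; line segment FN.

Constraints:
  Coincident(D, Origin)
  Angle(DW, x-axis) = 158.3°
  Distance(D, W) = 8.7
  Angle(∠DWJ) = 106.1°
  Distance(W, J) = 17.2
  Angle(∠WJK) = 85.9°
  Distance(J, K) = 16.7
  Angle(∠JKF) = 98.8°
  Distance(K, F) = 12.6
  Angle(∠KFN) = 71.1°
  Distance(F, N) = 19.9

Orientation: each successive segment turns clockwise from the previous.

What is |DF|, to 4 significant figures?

11.02

D is at the origin; DW runs at 158.3° with length 8.7, so W = (-8.083, 3.217). ∠DWJ = 106.1° gives WJ at 84.40° from the x-axis; with |WJ| = 17.2, J = (-6.405, 20.33). ∠WJK = 85.9° gives JK at -9.700° from the x-axis; with |JK| = 16.7, K = (10.06, 17.52). ∠JKF = 98.8° gives KF at -90.90° from the x-axis; with |KF| = 12.6, F = (9.858, 4.922). Then |DF| = |F − D| = 11.02.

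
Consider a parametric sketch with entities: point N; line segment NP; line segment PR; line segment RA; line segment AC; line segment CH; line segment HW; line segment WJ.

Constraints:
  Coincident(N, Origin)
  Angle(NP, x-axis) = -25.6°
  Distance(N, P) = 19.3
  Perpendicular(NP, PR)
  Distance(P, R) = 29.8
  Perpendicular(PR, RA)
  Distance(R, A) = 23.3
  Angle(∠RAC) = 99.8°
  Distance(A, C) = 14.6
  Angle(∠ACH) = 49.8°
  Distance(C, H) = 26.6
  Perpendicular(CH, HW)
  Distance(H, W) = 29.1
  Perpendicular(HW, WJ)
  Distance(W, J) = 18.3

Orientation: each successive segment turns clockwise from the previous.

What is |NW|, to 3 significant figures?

54.0

∠ACH = 49.8° gives CH at -56.0° from the x-axis; with |CH| = 26.6, H = (2.37, -33.2). The perpendicularity gives HW at right angles to CH, so HW runs at -146°; with |HW| = 29.1, W = (-21.8, -49.4). Then |NW| = |W − N| = 54.0.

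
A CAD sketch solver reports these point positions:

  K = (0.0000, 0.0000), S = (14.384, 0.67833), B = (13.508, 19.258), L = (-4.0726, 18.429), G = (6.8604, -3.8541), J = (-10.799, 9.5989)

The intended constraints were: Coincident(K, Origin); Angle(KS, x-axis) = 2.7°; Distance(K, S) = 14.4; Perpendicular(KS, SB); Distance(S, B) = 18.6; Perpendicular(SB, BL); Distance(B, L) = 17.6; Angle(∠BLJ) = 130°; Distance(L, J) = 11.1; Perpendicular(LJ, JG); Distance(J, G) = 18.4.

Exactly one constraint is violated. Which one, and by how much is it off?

Distance(J, G) = 18.4 — off by 3.80.

K = (0.00, 0.00) ✓; KS at 2.700° ✓; |KS| = 14.40 ✓; ∠(KS, SB) = 90.00° ✓; |SB| = 18.60 ✓; ∠(SB, BL) = 90.00° ✓; |BL| = 17.60 ✓; ∠BLJ = 130.0° ✓; |LJ| = 11.10 ✓; ∠(LJ, JG) = 90.00° ✓; |JG| = 22.20 ✗.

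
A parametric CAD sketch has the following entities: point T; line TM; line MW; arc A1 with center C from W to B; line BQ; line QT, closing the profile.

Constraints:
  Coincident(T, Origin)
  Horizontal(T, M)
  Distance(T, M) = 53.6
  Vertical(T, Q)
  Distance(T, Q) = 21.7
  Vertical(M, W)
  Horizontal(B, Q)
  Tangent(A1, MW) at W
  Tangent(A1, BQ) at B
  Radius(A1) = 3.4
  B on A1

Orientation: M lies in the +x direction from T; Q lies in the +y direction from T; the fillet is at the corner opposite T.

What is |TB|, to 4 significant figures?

54.69

T is at the origin; TM is horizontal with |TM| = 53.6 and M on the +x side, so M = (53.60, 0.000). T and Q share the same x with |TQ| = 21.7 and Q on the +y side, so Q = (0.000, 21.70). The virtual corner opposite T is at (53.60, 21.70). Since A1 is tangent to MW there, CW ⟂ MW and A1 meets BQ tangentially, so CB is at right angles to BQ, with radius 3.4, so the center C sits 3.4 in from both sides at C = (50.20, 18.30). That places the tangent points at W = (53.60, 18.30) on MW and B = (50.20, 21.70) on BQ. Then |TB| = |B − T| = 54.69.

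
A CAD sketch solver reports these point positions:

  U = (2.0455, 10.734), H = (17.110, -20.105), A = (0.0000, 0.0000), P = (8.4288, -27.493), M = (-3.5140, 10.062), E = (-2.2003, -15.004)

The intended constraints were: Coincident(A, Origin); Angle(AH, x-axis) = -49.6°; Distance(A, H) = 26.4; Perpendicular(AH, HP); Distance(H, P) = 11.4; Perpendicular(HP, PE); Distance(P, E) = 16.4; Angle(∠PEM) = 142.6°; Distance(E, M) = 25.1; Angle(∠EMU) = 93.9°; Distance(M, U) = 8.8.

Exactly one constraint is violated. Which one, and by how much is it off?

Distance(M, U) = 8.8 — off by 3.20.

A = (0.00, 0.00) ✓; AH at -49.60° ✓; |AH| = 26.40 ✓; ∠(AH, HP) = 90.00° ✓; |HP| = 11.40 ✓; ∠(HP, PE) = 90.00° ✓; |PE| = 16.40 ✓; ∠PEM = 142.6° ✓; |EM| = 25.10 ✓; ∠EMU = 93.89° ✓; |MU| = 5.600 ✗.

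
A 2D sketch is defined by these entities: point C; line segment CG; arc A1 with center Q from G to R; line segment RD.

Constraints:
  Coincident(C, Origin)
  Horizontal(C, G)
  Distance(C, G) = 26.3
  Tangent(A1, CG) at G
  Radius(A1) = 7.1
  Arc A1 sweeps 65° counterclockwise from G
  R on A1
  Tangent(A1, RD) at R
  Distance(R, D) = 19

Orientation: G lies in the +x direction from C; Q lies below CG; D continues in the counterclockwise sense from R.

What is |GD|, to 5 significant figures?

25.763

C is at the origin; CG is horizontal with |CG| = 26.3 and G on the +x side, so G = (26.300, 0.0000). Tangency of A1 to CG means the radius QG is perpendicular to CG, so Q = G + (0, -7.1) = (26.300, -7.1000). On A1, G sits at bearing 90° from Q; a 65° counterclockwise sweep puts R at bearing 155°, so R = Q + 7.1·(cos 155°, sin 155°) = (19.865, -4.0994). The tangent condition forces QR to be normal to RD, so RD runs along (−sin 155°, cos 155°); with |RD| = 19.0, D = (11.835, -21.319). Then |GD| = |D − G| = 25.763.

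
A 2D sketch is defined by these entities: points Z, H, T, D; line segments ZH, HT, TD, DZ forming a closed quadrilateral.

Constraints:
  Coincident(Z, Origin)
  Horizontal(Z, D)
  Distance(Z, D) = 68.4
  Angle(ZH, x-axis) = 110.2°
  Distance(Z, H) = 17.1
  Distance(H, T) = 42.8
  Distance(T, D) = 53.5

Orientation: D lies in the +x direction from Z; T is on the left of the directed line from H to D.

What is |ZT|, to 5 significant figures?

48.962

Checks: |HT| = 42.80 ✓; |TD| = 53.50 ✓.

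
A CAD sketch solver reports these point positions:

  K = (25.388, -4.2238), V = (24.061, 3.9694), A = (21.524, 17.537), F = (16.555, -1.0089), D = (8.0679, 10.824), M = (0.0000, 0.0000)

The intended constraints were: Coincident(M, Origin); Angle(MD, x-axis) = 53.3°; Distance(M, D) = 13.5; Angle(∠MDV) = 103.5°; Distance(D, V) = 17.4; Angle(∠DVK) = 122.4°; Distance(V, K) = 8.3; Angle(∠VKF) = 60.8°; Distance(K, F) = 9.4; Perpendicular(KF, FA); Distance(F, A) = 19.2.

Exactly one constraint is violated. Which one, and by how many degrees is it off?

Perpendicular(KF, FA) — off by 5.00°.

M = (0.00, 0.00) ✓; MD at 53.30° ✓; |MD| = 13.50 ✓; ∠MDV = 103.5° ✓; |DV| = 17.40 ✓; ∠DVK = 122.4° ✓; |VK| = 8.300 ✓; ∠VKF = 60.80° ✓; |KF| = 9.400 ✓; ∠(KF, FA) = 85.00° ✗; |FA| = 19.20 ✓.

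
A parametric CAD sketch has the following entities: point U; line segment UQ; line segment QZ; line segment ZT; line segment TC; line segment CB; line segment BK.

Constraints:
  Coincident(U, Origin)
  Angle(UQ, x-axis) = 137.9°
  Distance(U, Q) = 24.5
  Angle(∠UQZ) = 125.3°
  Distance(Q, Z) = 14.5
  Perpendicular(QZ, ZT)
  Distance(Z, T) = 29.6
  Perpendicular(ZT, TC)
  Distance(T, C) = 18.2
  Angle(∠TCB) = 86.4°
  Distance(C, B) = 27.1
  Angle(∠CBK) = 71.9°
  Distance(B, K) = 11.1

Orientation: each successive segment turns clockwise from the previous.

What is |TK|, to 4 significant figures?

23.76

U is at the origin; UQ runs at 137.9° with length 24.5, so Q = (-18.18, 16.43). ∠UQZ = 125.3° gives QZ at 83.20° from the x-axis; with |QZ| = 14.5, Z = (-16.46, 30.82). The perpendicularity gives ZT at right angles to QZ, so ZT runs at -6.800°; with |ZT| = 29.6, T = (12.93, 27.32). ZT is perpendicular to TC, so TC runs at -96.80°; with |TC| = 18.2, C = (10.78, 9.247). ∠TCB = 86.4° gives CB at 169.6° from the x-axis; with |CB| = 27.1, B = (-15.88, 14.14). ∠CBK = 71.9° gives BK at 61.50° from the x-axis; with |BK| = 11.1, K = (-10.58, 23.89). Then |TK| = |K − T| = 23.76.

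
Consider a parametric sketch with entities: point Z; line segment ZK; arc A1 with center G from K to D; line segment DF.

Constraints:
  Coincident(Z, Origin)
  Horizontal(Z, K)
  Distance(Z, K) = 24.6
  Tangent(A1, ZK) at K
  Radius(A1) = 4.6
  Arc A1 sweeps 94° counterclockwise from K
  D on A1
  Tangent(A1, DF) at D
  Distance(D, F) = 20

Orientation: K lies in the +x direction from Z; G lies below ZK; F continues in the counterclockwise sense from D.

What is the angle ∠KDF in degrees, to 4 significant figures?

133.0°

Z is at the origin; ZK is horizontal with |ZK| = 24.6 and K on the +x side, so K = (24.60, 0.000). A1 meets ZK tangentially, so GK is at right angles to ZK, so G = K + (0, -4.6) = (24.60, -4.600). On A1, K sits at bearing 90° from G; a 94° counterclockwise sweep puts D at bearing 184°, so D = G + 4.6·(cos 184°, sin 184°) = (20.01, -4.921). Since A1 is tangent to DF there, GD ⟂ DF, so DF runs along (−sin 184°, cos 184°); with |DF| = 20.0, F = (21.41, -24.87). Then cos ∠KDF = DK·DF / (|DK||DF|), giving 133.0°.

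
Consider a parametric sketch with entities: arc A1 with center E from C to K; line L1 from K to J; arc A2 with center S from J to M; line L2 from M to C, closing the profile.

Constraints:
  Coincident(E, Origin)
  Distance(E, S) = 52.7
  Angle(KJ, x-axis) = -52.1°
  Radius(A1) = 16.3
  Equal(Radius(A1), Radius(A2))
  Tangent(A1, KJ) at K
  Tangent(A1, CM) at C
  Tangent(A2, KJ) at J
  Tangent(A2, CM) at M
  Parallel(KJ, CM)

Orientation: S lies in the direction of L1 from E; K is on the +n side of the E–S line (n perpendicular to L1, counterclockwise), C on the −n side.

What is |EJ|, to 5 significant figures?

55.163

The slot axis is L1's direction at -52.1°, so u = (cos -52.1°, sin -52.1°) = (0.61429, -0.78908) and n = (−sin -52.1°, cos -52.1°) = (0.78908, 0.61429). E is at the origin and S lies 52.7 along u from E, so S = 52.7·u = (32.373, -41.585). Tangency of A1 to both parallel lines with radius 16.3 puts K and C at E ± 16.3·n: K = (12.862, 10.013), C = (-12.862, -10.013). Equal radii place J and M the same way about S: J = S + 16.3·n = (45.235, -31.572), M = S − 16.3·n = (19.511, -51.598). Then |EJ| = |J − E| = 55.163.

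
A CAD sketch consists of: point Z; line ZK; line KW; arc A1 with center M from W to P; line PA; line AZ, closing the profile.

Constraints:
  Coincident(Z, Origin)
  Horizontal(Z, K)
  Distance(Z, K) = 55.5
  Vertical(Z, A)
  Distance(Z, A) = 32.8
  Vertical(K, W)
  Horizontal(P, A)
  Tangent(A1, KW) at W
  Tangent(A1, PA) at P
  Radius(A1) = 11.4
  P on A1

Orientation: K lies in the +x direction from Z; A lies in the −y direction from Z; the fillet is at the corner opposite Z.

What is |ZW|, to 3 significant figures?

59.5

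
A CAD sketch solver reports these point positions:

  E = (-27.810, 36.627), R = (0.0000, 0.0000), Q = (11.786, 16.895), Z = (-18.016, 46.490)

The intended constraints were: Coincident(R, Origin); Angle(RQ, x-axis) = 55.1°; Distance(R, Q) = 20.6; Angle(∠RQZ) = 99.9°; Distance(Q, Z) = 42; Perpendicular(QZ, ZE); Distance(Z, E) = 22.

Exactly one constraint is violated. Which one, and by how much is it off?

Distance(Z, E) = 22 — off by 8.10.

R = (0.00, 0.00) ✓; RQ at 55.10° ✓; |RQ| = 20.60 ✓; ∠RQZ = 99.90° ✓; |QZ| = 42.00 ✓; ∠(QZ, ZE) = 90.00° ✓; |ZE| = 13.90 ✗.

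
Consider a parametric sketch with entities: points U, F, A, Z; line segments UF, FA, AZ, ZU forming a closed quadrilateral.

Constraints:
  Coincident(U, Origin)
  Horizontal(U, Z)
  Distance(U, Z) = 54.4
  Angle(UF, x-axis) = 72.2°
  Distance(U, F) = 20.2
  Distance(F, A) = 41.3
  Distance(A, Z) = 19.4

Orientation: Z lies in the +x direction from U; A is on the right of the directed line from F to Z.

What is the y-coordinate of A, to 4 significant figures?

-8.368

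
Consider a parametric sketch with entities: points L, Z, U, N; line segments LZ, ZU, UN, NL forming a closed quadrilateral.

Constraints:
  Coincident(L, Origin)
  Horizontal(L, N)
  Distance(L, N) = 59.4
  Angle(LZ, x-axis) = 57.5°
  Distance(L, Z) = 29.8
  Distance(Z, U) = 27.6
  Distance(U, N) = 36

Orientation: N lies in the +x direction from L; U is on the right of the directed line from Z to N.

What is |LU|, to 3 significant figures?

23.5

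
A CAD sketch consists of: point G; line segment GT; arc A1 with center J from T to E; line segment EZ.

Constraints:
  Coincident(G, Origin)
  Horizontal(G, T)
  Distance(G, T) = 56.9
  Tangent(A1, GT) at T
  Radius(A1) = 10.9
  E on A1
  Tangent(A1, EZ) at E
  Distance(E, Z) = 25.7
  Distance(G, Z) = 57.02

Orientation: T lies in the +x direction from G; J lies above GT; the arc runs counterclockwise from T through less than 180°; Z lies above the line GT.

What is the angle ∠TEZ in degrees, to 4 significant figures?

110.2°

Checks: |JE| = 10.90 ✓; ∠(JE, EZ) = 90.00° ✓; |EZ| = 25.70 ✓; |GZ| = 57.02 ✓.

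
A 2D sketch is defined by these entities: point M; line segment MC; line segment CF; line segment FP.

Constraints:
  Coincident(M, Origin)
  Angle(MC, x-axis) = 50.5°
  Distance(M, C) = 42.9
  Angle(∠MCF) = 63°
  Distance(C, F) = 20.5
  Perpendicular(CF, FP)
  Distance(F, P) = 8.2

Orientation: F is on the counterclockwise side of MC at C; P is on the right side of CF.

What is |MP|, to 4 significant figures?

46.44

∠MCF = 63.0°, so CF runs at 50.5° + (180° − 63.0°) = 167.5° from the x-axis; with |CF| = 20.5, F = C + 20.5·(cos 167.5°, sin 167.5°) = (7.274, 37.54). The perpendicularity gives FP at right angles to CF; with |FP| = 8.2 on the right of CF, P = F + 8.2·(0.2164, 0.9763) = (9.048, 45.55). Then |MP| = |P − M| = 46.44.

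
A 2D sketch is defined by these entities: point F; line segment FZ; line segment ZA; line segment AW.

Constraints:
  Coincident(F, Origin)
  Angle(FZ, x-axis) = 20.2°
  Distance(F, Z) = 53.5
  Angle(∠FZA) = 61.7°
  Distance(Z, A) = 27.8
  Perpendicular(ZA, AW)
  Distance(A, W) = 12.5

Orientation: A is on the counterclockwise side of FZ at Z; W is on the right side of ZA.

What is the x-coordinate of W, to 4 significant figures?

37.67

F is at the origin; FZ runs at 20.2° with length 53.5, so Z = 53.5·(cos 20.2°, sin 20.2°) = (50.21, 18.47). ∠FZA = 61.7°, so ZA runs at 20.2° + (180° − 61.7°) = 138.5° from the x-axis; with |ZA| = 27.8, A = Z + 27.8·(cos 138.5°, sin 138.5°) = (29.39, 36.89). ZA is perpendicular to AW; with |AW| = 12.5 on the right of ZA, W = A + 12.5·(0.6626, 0.7490) = (37.67, 46.26). So W.x = 37.67.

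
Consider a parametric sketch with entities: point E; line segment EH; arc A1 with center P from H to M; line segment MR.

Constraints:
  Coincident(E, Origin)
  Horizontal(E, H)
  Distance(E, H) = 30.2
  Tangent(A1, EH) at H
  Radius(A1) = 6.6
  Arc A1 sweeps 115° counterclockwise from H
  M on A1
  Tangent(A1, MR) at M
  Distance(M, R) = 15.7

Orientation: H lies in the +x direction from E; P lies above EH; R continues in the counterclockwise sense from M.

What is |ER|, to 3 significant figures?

37.8

E is at the origin; EH is horizontal with |EH| = 30.2 and H on the +x side, so H = (30.2, 0.00). Tangency of A1 to EH means the radius PH is perpendicular to EH, so P = H + (0, 6.6) = (30.2, 6.60). On A1, H sits at bearing -90° from P; a 115° counterclockwise sweep puts M at bearing 25°, so M = P + 6.6·(cos 25°, sin 25°) = (36.2, 9.39). Tangency of A1 to MR means the radius PM is perpendicular to MR, so MR runs along (−sin 25°, cos 25°); with |MR| = 15.7, R = (29.5, 23.6). Then |ER| = |R − E| = 37.8.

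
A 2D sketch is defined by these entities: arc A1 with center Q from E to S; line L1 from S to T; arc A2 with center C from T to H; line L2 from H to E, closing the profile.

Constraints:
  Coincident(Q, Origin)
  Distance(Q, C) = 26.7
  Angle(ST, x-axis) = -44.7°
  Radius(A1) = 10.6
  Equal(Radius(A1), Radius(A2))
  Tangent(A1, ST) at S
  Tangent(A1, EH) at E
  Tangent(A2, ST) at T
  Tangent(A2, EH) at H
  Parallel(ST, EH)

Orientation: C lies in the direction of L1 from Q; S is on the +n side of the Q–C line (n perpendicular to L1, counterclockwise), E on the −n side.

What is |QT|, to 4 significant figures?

28.73

The slot axis is L1's direction at -44.7°, so u = (cos -44.7°, sin -44.7°) = (0.7108, -0.7034) and n = (−sin -44.7°, cos -44.7°) = (0.7034, 0.7108). Q is at the origin and C lies 26.7 along u from Q, so C = 26.7·u = (18.98, -18.78). Tangency of A1 to both parallel lines with radius 10.6 puts S and E at Q ± 10.6·n: S = (7.456, 7.534), E = (-7.456, -7.534). Equal radii place T and H the same way about C: T = C + 10.6·n = (26.43, -11.25), H = C − 10.6·n = (11.52, -26.32). Then |QT| = |T − Q| = 28.73.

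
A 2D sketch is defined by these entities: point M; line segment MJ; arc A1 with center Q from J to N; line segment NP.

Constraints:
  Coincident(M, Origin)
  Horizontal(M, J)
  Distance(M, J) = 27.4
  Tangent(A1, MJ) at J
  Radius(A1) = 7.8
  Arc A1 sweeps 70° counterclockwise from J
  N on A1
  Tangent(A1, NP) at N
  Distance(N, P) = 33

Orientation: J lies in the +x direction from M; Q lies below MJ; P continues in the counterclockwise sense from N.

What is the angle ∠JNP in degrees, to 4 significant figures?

145.0°

On A1, J sits at bearing 90° from Q; a 70° counterclockwise sweep puts N at bearing 160°, so N = Q + 7.8·(cos 160°, sin 160°) = (20.07, -5.132). Tangency of A1 to NP means the radius QN is perpendicular to NP, so NP runs along (−sin 160°, cos 160°); with |NP| = 33.0, P = (8.784, -36.14). Then cos ∠JNP = NJ·NP / (|NJ||NP|), giving 145.0°.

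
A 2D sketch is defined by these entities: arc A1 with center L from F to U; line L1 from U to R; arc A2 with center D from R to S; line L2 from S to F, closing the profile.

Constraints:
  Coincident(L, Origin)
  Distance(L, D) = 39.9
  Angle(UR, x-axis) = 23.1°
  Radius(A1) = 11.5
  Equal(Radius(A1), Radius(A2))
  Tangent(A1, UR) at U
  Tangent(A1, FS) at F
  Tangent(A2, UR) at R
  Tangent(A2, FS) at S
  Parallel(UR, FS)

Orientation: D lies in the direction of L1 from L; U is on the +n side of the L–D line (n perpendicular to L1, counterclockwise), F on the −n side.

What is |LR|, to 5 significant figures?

41.524

The slot axis is L1's direction at 23.1°, so u = (cos 23.1°, sin 23.1°) = (0.91982, 0.39234) and n = (−sin 23.1°, cos 23.1°) = (-0.39234, 0.91982). L is at the origin and D lies 39.9 along u from L, so D = 39.9·u = (36.701, 15.654). Tangency of A1 to both parallel lines with radius 11.5 puts U and F at L ± 11.5·n: U = (-4.5119, 10.578), F = (4.5119, -10.578). Equal radii place R and S the same way about D: R = D + 11.5·n = (32.189, 26.232), S = D − 11.5·n = (41.213, 5.0763). Then |LR| = |R − L| = 41.524.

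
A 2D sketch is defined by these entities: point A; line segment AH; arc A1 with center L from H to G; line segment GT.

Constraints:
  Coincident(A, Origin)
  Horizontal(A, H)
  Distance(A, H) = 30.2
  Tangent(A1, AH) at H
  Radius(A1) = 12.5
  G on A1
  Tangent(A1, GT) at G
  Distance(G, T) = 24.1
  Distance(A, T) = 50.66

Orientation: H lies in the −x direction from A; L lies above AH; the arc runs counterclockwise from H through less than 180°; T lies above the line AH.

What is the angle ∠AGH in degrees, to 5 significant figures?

75.736°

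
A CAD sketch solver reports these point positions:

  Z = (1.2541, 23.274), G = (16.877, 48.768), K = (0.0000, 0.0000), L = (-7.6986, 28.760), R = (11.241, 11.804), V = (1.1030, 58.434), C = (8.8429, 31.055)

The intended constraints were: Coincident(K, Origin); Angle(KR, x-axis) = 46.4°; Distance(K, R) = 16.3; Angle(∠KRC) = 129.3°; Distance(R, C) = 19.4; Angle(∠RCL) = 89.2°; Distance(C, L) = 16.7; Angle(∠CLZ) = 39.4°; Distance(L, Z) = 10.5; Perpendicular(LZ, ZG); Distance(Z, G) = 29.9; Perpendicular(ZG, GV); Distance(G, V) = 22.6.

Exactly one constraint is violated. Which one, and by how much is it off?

Distance(G, V) = 22.6 — off by 4.10.

K = (0.00, 0.00) ✓; KR at 46.40° ✓; |KR| = 16.30 ✓; ∠KRC = 129.3° ✓; |RC| = 19.40 ✓; ∠RCL = 89.20° ✓; |CL| = 16.70 ✓; ∠CLZ = 39.40° ✓; |LZ| = 10.50 ✓; ∠(LZ, ZG) = 90.00° ✓; |ZG| = 29.90 ✓; ∠(ZG, GV) = 90.00° ✓; |GV| = 18.50 ✗.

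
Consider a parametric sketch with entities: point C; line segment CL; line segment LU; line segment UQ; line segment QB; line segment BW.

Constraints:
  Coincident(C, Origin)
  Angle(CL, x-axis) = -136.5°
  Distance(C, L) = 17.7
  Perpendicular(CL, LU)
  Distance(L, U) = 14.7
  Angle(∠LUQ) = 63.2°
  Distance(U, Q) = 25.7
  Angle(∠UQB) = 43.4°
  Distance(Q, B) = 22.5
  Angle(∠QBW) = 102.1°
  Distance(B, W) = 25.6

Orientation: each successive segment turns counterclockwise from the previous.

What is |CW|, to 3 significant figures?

34.4

C is at the origin; CL runs at -136.5° with length 17.7, so L = (-12.8, -12.2). The perpendicularity gives LU at right angles to CL, so LU runs at -46.5°; with |LU| = 14.7, U = (-2.72, -22.8). ∠LUQ = 63.2° gives UQ at 70.3° from the x-axis; with |UQ| = 25.7, Q = (5.94, 1.35). ∠UQB = 43.4° gives QB at -153° from the x-axis; with |QB| = 22.5, B = (-14.1, -8.83). ∠QBW = 102.1° gives BW at -75.2° from the x-axis; with |BW| = 25.6, W = (-7.58, -33.6). Then |CW| = |W − C| = 34.4.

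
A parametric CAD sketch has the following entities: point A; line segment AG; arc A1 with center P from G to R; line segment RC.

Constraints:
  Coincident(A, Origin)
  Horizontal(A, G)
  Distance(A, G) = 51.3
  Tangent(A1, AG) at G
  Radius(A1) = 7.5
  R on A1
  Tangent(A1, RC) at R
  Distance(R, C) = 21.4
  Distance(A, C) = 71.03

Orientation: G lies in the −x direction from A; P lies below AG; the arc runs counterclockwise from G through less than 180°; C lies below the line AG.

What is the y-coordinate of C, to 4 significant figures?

-24.00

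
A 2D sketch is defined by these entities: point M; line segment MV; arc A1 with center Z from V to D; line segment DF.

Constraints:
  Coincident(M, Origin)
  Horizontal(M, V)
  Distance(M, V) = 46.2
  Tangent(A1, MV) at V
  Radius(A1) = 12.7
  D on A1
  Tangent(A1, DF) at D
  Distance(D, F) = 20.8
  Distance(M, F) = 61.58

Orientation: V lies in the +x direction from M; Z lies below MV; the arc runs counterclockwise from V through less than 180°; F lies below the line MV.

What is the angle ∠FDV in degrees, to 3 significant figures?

116°

M is at the origin; M and V share the same y with |MV| = 46.2 and V on the +x side, so V = (46.2, 0.00). The tangent condition forces ZV to be normal to MV, so Z = V + (0, -12.7) = (46.2, -12.7). Since ZD ⟂ DF (tangency), |ZF| = √(12.7² + 20.8²) = 24.4 regardless of where D sits on A1. So F lies on both circle(M, 61.58) and circle(Z, 24.4); the below-MV intersection is F = (49.3, -36.9). D is the foot of the tangent from F: D = (36.3, -20.7).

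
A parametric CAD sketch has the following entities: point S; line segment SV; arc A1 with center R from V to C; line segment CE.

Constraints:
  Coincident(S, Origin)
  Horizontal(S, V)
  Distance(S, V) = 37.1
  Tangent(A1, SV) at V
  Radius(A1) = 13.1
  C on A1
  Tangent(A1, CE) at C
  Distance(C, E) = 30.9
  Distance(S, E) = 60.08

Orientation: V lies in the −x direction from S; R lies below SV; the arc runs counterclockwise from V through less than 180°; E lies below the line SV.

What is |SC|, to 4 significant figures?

52.44

Checks: S = (0.00, 0.00) ✓; |RC| = 13.10 ✓; ∠(RC, CE) = 90.00° ✓; |CE| = 30.90 ✓; |SE| = 60.08 ✓.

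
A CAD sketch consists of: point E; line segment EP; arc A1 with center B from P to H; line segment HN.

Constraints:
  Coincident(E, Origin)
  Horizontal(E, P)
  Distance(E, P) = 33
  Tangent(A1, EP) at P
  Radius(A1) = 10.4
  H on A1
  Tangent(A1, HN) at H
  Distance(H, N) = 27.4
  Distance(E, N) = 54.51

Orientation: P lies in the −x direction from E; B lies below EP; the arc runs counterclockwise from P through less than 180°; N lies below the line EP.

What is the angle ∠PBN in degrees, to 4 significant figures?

170.7°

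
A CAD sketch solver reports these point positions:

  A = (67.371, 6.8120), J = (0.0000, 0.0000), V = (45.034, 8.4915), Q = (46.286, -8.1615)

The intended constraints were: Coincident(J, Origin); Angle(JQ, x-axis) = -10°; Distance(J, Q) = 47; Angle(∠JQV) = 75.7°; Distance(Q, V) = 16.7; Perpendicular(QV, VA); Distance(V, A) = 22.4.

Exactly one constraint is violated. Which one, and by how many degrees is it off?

Perpendicular(QV, VA) — off by 8.60°.

J = (0.00, 0.00) ✓; JQ at -10.00° ✓; |JQ| = 47.00 ✓; ∠JQV = 75.70° ✓; |QV| = 16.70 ✓; ∠(QV, VA) = 98.60° ✗; |VA| = 22.40 ✓.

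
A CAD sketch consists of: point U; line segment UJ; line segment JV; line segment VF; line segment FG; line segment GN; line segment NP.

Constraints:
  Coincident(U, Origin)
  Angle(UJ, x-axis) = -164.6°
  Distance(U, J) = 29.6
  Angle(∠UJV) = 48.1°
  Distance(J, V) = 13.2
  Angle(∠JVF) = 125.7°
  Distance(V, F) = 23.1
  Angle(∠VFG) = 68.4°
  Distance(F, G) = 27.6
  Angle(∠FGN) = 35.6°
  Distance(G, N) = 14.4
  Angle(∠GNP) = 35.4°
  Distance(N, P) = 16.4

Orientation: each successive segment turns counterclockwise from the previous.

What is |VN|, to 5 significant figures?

15.035

∠VFG = 68.4° gives FG at 133.20° from the x-axis; with |FG| = 27.6, G = (-14.845, 13.632). ∠FGN = 35.6° gives GN at -82.400° from the x-axis; with |GN| = 14.4, N = (-12.940, -0.64193). Then |VN| = |N − V| = 15.035.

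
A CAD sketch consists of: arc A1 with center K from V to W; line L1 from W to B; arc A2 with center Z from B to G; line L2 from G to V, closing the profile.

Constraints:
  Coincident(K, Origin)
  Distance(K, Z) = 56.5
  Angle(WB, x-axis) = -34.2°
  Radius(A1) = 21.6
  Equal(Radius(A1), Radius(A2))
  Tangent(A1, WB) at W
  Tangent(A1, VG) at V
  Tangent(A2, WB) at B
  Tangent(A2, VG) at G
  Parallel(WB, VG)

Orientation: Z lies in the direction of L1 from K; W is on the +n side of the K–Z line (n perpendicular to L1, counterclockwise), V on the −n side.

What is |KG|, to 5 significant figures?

60.488

The slot axis is L1's direction at -34.2°, so u = (cos -34.2°, sin -34.2°) = (0.82708, -0.56208) and n = (−sin -34.2°, cos -34.2°) = (0.56208, 0.82708). K is at the origin and Z lies 56.5 along u from K, so Z = 56.5·u = (46.730, -31.758). Tangency of A1 to both parallel lines with radius 21.6 puts W and V at K ± 21.6·n: W = (12.141, 17.865), V = (-12.141, -17.865). Equal radii place B and G the same way about Z: B = Z + 21.6·n = (58.871, -13.893), G = Z − 21.6·n = (34.589, -49.623). Then |KG| = |G − K| = 60.488.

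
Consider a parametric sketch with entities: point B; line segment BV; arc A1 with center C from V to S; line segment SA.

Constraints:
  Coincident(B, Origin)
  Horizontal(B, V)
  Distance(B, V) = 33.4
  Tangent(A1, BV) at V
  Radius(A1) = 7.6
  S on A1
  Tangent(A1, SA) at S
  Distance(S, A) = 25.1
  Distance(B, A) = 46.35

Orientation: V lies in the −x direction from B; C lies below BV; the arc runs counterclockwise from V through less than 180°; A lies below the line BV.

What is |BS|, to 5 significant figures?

41.798

Checks: ∠(CV, VB) = 90.00° ✓; |CV| = 7.600 ✓; |CS| = 7.600 ✓; ∠(CS, SA) = 90.00° ✓; |SA| = 25.10 ✓; |BA| = 46.35 ✓.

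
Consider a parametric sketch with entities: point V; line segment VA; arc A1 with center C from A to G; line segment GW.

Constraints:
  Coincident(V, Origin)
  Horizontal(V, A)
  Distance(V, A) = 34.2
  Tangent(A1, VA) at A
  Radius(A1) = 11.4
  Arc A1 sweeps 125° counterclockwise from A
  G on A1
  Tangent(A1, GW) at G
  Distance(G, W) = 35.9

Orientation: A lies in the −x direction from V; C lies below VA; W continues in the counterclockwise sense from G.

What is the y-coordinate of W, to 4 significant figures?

-47.35

V is at the origin; V and A share the same y with |VA| = 34.2 and A on the −x side, so A = (-34.20, 0.000). Since A1 is tangent to VA there, CA ⟂ VA, so C = A + (0, -11.4) = (-34.20, -11.40). On A1, A sits at bearing 90° from C; a 125° counterclockwise sweep puts G at bearing 215°, so G = C + 11.4·(cos 215°, sin 215°) = (-43.54, -17.94). A1 meets GW tangentially, so CG is at right angles to GW, so GW runs along (−sin 215°, cos 215°); with |GW| = 35.9, W = (-22.95, -47.35). So W.y = -47.35.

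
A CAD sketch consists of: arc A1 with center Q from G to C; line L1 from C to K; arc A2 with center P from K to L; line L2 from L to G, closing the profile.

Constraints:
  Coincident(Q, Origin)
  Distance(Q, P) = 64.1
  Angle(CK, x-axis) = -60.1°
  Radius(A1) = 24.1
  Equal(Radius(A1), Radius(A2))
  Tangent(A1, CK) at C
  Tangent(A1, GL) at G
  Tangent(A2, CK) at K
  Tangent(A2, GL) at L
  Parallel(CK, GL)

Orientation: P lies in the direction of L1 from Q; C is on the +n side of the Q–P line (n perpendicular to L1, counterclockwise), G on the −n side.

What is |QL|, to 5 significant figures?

68.481

Tangency of A1 to both parallel lines with radius 24.1 puts C and G at Q ± 24.1·n: C = (20.892, 12.014), G = (-20.892, -12.014). Equal radii place K and L the same way about P: K = P + 24.1·n = (52.845, -43.555), L = P − 24.1·n = (11.061, -67.582). Then |QL| = |L − Q| = 68.481.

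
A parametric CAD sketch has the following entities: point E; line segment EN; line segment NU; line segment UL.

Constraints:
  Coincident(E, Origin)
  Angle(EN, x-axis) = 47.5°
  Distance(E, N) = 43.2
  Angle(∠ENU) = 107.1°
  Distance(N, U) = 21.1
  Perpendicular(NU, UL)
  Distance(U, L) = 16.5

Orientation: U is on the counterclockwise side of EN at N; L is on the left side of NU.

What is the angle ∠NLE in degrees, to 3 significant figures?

74.3°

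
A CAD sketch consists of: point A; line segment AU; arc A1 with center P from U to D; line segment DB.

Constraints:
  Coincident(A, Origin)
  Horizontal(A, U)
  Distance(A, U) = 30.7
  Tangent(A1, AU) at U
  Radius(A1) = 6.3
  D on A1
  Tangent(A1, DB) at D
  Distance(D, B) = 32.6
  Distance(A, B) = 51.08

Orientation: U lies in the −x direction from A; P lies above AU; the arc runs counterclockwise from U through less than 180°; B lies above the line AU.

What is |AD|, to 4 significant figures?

25.80

A is at the origin; AU is horizontal with |AU| = 30.7 and U on the −x side, so U = (-30.70, 0.000). Tangency of A1 to AU means the radius PU is perpendicular to AU, so P = U + (0, 6.3) = (-30.70, 6.300). Since PD ⟂ DB (tangency), |PB| = √(6.3² + 32.6²) = 33.20 regardless of where D sits on A1. So B lies on both circle(A, 51.08) and circle(P, 33.20); the above-AU intersection is B = (-32.44, 39.46). D is the foot of the tangent from B: D = (-24.59, 7.818).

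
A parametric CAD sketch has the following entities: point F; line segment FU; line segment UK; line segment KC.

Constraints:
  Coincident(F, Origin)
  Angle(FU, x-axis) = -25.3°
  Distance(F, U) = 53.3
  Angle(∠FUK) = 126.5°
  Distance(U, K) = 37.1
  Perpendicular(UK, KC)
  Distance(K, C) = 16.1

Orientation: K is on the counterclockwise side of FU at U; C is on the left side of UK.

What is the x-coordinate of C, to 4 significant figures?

73.28

F is at the origin; FU runs at -25.3° with length 53.3, so U = 53.3·(cos -25.3°, sin -25.3°) = (48.19, -22.78). ∠FUK = 126.5°, so UK runs at -25.3° + (180° − 126.5°) = 28.20° from the x-axis; with |UK| = 37.1, K = U + 37.1·(cos 28.20°, sin 28.20°) = (80.88, -5.247). The perpendicularity gives KC at right angles to UK; with |KC| = 16.1 on the left of UK, C = K + 16.1·(-0.4726, 0.8813) = (73.28, 8.942). So C.x = 73.28.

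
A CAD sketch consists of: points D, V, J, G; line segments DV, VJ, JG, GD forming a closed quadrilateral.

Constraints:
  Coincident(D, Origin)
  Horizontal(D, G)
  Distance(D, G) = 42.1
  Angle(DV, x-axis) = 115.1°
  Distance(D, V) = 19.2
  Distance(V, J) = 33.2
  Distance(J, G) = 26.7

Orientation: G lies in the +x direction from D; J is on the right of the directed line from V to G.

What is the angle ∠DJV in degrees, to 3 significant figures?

24.6°

Checks: |VJ| = 33.20 ✓; |JG| = 26.70 ✓.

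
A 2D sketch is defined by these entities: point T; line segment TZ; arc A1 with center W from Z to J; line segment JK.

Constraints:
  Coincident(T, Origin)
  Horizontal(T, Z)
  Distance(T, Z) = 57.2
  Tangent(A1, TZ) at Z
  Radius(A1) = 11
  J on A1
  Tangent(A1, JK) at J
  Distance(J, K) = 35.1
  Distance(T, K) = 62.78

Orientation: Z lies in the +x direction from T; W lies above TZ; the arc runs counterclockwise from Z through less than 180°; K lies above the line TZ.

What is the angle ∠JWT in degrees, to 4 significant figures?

151.8°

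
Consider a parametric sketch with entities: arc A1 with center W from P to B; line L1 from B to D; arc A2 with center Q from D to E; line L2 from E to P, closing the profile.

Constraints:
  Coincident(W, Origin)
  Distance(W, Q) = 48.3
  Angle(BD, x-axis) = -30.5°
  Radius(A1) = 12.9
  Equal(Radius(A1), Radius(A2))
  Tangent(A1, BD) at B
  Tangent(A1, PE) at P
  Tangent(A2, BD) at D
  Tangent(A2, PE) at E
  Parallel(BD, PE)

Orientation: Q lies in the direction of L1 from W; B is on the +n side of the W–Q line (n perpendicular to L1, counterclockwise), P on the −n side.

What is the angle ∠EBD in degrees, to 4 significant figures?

28.11°

Tangency of A1 to both parallel lines with radius 12.9 puts B and P at W ± 12.9·n: B = (6.547, 11.12), P = (-6.547, -11.12). Equal radii place D and E the same way about Q: D = Q + 12.9·n = (48.16, -13.40), E = Q − 12.9·n = (35.07, -35.63). Then cos ∠EBD = BE·BD / (|BE||BD|), giving 28.11°.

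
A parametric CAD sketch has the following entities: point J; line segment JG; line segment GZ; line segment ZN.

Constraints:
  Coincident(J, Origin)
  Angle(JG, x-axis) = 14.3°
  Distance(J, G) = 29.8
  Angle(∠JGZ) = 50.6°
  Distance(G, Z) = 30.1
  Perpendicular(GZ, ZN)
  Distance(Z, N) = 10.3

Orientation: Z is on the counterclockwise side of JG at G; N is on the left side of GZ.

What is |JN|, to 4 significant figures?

16.94

∠JGZ = 50.6°, so GZ runs at 14.3° + (180° − 50.6°) = 143.7° from the x-axis; with |GZ| = 30.1, Z = G + 30.1·(cos 143.7°, sin 143.7°) = (4.618, 25.18). The perpendicularity gives ZN at right angles to GZ; with |ZN| = 10.3 on the left of GZ, N = Z + 10.3·(-0.5920, -0.8059) = (-1.480, 16.88). Then |JN| = |N − J| = 16.94.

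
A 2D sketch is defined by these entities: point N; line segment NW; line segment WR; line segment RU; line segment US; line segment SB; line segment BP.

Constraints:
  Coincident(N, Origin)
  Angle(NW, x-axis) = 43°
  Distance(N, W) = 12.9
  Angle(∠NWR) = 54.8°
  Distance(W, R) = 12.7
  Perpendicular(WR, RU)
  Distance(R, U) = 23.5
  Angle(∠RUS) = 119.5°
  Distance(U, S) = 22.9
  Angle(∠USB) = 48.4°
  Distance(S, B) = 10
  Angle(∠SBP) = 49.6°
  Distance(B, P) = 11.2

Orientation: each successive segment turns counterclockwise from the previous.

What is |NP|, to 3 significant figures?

24.0

N is at the origin; NW runs at 43.0° with length 12.9, so W = (9.43, 8.80). ∠NWR = 54.8° gives WR at 168° from the x-axis; with |WR| = 12.7, R = (-3.00, 11.4). The perpendicularity gives RU at right angles to WR, so RU runs at -102°; with |RU| = 23.5, U = (-7.80, -11.6). ∠RUS = 119.5° gives US at -41.3° from the x-axis; with |US| = 22.9, S = (9.40, -26.7). ∠USB = 48.4° gives SB at 90.3° from the x-axis; with |SB| = 10.0, B = (9.35, -16.7). ∠SBP = 49.6° gives BP at -139° from the x-axis; with |BP| = 11.2, P = (0.858, -24.0). Then |NP| = |P − N| = 24.0.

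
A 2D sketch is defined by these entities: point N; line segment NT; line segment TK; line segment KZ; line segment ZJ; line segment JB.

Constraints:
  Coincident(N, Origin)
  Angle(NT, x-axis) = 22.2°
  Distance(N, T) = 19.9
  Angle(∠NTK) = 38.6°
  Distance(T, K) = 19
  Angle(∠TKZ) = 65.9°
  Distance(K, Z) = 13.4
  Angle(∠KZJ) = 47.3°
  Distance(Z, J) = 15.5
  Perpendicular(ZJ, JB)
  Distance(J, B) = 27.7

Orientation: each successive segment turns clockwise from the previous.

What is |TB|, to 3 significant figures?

35.3

N is at the origin; NT runs at 22.2° with length 19.9, so T = (18.4, 7.52). ∠NTK = 38.6° gives TK at -119° from the x-axis; with |TK| = 19.0, K = (9.16, -9.07). ∠TKZ = 65.9° gives KZ at 127° from the x-axis; with |KZ| = 13.4, Z = (1.15, 1.68). ∠KZJ = 47.3° gives ZJ at -6.00° from the x-axis; with |ZJ| = 15.5, J = (16.6, 0.0571). ZJ ⟂ JB, so JB runs at -96.0°; with |JB| = 27.7, B = (13.7, -27.5). Then |TB| = |B − T| = 35.3.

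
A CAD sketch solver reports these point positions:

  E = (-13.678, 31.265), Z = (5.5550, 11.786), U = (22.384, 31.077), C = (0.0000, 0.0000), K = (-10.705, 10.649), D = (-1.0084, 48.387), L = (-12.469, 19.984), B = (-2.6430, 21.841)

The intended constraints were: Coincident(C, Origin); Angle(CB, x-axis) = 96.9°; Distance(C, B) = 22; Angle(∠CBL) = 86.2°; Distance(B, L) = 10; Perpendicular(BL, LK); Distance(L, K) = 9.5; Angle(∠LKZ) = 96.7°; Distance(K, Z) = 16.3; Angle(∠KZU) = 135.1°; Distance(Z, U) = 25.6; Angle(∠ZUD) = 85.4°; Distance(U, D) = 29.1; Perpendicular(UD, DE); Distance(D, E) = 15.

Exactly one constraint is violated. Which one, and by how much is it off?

Distance(D, E) = 15 — off by 6.30.

C = (0.00, 0.00) ✓; CB at 96.90° ✓; |CB| = 22.00 ✓; ∠CBL = 86.20° ✓; |BL| = 10.00 ✓; ∠(BL, LK) = 90.00° ✓; |LK| = 9.500 ✓; ∠LKZ = 96.70° ✓; |KZ| = 16.30 ✓; ∠KZU = 135.1° ✓; |ZU| = 25.60 ✓; ∠ZUD = 85.40° ✓; |UD| = 29.10 ✓; ∠(UD, DE) = 90.00° ✓; |DE| = 21.30 ✗.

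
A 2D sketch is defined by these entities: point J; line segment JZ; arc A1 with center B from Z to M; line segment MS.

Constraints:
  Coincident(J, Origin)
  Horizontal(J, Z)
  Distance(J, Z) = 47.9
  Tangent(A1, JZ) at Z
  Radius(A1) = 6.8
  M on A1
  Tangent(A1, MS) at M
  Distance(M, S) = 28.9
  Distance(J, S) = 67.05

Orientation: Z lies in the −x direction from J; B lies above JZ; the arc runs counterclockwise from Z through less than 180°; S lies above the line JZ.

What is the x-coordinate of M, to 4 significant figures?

-42.10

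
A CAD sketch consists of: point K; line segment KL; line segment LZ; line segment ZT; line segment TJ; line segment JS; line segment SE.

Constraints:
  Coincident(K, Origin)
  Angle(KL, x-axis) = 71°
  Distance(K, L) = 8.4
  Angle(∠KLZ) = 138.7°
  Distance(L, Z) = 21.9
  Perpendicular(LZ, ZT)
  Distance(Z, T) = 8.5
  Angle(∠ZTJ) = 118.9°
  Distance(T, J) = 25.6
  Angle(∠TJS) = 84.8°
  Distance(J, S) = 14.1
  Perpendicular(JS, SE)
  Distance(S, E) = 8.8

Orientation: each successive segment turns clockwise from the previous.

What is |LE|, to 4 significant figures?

4.806

∠TJS = 84.8° gives JS at 143.4° from the x-axis; with |JS| = 14.1, S = (1.312, -2.035). JS is perpendicular to SE, so SE runs at 53.40°; with |SE| = 8.8, E = (6.558, 5.030). Then |LE| = |E − L| = 4.806.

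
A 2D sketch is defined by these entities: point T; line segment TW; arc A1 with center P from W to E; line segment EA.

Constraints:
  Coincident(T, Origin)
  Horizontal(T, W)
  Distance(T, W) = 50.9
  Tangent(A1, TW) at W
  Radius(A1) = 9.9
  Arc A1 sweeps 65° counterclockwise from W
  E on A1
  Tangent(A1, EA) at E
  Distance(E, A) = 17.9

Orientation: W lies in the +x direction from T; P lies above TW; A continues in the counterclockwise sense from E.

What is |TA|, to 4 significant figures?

70.92

T is at the origin; T and W share the same y with |TW| = 50.9 and W on the +x side, so W = (50.90, 0.000). Since A1 is tangent to TW there, PW ⟂ TW, so P = W + (0, 9.9) = (50.90, 9.900). On A1, W sits at bearing -90° from P; a 65° counterclockwise sweep puts E at bearing -25°, so E = P + 9.9·(cos -25°, sin -25°) = (59.87, 5.716). Since A1 is tangent to EA there, PE ⟂ EA, so EA runs along (−sin -25°, cos -25°); with |EA| = 17.9, A = (67.44, 21.94). Then |TA| = |A − T| = 70.92.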